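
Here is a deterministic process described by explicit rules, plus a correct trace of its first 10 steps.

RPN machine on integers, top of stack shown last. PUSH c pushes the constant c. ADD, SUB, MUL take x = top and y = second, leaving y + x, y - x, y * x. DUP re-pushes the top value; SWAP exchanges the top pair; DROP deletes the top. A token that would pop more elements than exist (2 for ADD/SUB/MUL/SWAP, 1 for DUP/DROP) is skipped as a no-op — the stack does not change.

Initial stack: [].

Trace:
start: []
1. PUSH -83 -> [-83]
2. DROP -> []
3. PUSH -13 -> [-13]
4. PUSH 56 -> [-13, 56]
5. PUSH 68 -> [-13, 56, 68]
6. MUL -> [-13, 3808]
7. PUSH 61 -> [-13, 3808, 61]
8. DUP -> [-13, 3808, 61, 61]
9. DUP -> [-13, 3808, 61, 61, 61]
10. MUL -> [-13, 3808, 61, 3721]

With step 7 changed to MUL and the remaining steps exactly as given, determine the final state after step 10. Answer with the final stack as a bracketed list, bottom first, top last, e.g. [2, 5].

[-49504, 2450646016]

(re-executing from step 7 with the substitution; state before step 7: [-13, 3808])
7. MUL -> [-49504]
8. DUP -> [-49504, -49504]
9. DUP -> [-49504, -49504, -49504]
10. MUL -> [-49504, 2450646016]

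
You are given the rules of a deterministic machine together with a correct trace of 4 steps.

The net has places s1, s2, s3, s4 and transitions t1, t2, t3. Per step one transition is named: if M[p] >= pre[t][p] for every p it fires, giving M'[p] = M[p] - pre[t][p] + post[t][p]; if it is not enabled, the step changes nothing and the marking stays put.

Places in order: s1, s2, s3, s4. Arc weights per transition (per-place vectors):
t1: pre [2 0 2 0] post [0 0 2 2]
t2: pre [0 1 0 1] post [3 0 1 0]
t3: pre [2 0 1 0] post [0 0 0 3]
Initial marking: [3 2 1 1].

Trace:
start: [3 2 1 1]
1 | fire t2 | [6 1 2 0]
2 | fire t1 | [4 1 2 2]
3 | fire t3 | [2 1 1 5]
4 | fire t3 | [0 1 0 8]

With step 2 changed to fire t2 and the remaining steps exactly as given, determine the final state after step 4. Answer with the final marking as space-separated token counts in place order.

(re-executing from step 2 with the substitution; state before step 2: [6 1 2 0])
2 | fire t2 | [6 1 2 0]
3 | fire t3 | [4 1 1 3]
4 | fire t3 | [2 1 0 6]

2 1 0 6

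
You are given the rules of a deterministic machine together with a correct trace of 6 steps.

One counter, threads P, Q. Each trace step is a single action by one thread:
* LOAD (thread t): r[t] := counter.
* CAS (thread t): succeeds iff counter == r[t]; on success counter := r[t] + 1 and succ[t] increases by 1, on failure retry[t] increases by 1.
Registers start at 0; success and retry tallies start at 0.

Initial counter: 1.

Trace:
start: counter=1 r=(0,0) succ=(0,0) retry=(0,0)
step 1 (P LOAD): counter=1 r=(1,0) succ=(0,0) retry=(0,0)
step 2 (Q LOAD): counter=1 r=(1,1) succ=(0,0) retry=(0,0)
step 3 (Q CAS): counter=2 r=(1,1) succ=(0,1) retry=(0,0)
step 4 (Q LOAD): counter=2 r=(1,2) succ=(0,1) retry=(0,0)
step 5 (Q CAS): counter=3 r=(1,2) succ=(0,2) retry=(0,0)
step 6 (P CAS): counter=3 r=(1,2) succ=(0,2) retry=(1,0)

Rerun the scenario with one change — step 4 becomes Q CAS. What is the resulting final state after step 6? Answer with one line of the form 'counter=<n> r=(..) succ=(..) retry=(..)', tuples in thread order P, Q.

counter=2 r=(1,1) succ=(0,1) retry=(1,2)

(re-executing from step 4 with the substitution; state before step 4: counter=2 r=(1,1) succ=(0,1) retry=(0,0))
step 4 (Q CAS): counter=2 r=(1,1) succ=(0,1) retry=(0,1)
step 5 (Q CAS): counter=2 r=(1,1) succ=(0,1) retry=(0,2)
step 6 (P CAS): counter=2 r=(1,1) succ=(0,1) retry=(1,2)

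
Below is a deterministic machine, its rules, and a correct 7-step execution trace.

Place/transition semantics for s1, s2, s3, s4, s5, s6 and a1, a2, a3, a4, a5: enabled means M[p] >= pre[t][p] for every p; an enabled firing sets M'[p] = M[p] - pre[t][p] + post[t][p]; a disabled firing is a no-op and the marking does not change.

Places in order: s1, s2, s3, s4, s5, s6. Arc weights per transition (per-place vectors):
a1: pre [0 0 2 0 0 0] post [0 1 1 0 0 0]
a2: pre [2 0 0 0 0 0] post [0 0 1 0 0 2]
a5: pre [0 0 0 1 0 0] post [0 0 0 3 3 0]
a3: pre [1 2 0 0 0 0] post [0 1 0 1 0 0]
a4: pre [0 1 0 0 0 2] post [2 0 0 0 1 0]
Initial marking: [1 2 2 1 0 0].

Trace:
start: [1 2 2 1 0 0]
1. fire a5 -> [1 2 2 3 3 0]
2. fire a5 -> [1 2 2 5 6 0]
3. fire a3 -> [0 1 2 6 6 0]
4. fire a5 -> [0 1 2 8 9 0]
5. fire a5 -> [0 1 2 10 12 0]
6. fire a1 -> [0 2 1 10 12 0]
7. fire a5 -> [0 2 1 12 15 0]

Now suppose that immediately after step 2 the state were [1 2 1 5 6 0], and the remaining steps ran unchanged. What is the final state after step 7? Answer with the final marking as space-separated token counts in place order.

state after step 2 := [1 2 1 5 6 0]
3. fire a3 -> [0 1 1 6 6 0]
4. fire a5 -> [0 1 1 8 9 0]
5. fire a5 -> [0 1 1 10 12 0]
6. fire a1 -> [0 1 1 10 12 0]
7. fire a5 -> [0 1 1 12 15 0]

0 1 1 12 15 0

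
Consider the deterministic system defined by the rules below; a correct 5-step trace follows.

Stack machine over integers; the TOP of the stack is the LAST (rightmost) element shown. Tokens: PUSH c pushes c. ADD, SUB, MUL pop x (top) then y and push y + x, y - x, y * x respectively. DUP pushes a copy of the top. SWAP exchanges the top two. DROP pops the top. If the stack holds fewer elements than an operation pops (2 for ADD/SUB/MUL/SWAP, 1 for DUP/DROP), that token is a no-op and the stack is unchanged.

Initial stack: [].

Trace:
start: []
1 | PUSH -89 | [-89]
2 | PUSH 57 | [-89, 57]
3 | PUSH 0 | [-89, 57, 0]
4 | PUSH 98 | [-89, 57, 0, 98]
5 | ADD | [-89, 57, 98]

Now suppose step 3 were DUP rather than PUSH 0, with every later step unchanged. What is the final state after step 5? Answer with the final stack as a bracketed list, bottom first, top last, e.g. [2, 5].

(re-executing from step 3 with the substitution; state before step 3: [-89, 57])
3 | DUP | [-89, 57, 57]
4 | PUSH 98 | [-89, 57, 57, 98]
5 | ADD | [-89, 57, 155]

[-89, 57, 155]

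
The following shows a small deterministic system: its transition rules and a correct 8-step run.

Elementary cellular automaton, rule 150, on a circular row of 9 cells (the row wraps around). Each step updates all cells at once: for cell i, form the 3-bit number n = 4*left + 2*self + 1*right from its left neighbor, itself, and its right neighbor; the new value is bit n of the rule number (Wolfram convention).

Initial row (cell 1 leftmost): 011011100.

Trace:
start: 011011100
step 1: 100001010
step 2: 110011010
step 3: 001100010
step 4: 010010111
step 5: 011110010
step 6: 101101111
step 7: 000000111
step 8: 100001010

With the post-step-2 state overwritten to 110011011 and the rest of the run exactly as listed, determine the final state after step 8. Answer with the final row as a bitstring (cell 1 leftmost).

101110011

state after step 2 := 110011011
step 3: 101100001
step 4: 000010010
step 5: 000111111
step 6: 101011110
step 7: 101001100
step 8: 101110011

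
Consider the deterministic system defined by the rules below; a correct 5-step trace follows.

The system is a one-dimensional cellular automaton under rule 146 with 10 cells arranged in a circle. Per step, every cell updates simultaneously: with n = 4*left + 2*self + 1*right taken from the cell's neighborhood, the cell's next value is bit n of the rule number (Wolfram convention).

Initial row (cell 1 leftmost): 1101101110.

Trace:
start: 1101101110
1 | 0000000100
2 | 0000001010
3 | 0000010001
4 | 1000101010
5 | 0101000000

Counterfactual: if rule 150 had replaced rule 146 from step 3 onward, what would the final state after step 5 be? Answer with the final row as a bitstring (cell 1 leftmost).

1101110001

(re-executing steps 3..5 under rule 150; state before step 3: 0000001010)
3 | 0000011011
4 | 1000100000
5 | 1101110001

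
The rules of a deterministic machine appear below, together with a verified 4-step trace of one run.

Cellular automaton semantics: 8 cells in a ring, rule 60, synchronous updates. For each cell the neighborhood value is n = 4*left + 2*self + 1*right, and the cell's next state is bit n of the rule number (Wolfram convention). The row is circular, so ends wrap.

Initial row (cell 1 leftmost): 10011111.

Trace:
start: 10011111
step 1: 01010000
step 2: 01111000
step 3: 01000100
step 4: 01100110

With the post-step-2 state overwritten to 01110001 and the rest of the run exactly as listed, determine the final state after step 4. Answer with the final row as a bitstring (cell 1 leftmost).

state after step 2 := 01110001
step 3: 11001001
step 4: 00101101

00101101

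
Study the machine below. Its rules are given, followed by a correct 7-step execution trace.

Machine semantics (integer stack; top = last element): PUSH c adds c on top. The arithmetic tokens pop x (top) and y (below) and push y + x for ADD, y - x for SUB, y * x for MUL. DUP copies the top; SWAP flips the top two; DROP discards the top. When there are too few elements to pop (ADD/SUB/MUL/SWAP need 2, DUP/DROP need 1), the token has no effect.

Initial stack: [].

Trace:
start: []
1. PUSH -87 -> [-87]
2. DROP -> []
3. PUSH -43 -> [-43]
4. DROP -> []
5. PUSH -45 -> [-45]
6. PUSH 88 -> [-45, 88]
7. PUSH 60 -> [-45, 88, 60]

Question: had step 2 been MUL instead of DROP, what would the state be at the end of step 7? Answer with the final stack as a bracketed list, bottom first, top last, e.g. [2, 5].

(re-executing from step 2 with the substitution; state before step 2: [-87])
2. MUL -> [-87]
3. PUSH -43 -> [-87, -43]
4. DROP -> [-87]
5. PUSH -45 -> [-87, -45]
6. PUSH 88 -> [-87, -45, 88]
7. PUSH 60 -> [-87, -45, 88, 60]

[-87, -45, 88, 60]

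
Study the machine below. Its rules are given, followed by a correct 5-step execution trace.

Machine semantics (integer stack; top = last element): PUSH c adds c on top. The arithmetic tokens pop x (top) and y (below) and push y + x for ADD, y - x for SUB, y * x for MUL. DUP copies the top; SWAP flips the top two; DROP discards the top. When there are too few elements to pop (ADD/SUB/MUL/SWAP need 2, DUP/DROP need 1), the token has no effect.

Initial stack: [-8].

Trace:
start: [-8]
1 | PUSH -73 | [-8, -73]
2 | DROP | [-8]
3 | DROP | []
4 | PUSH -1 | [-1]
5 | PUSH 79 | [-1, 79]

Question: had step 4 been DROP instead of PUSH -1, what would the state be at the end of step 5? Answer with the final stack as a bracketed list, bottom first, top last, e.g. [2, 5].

(re-executing from step 4 with the substitution; state before step 4: [])
4 | DROP | []
5 | PUSH 79 | [79]

[79]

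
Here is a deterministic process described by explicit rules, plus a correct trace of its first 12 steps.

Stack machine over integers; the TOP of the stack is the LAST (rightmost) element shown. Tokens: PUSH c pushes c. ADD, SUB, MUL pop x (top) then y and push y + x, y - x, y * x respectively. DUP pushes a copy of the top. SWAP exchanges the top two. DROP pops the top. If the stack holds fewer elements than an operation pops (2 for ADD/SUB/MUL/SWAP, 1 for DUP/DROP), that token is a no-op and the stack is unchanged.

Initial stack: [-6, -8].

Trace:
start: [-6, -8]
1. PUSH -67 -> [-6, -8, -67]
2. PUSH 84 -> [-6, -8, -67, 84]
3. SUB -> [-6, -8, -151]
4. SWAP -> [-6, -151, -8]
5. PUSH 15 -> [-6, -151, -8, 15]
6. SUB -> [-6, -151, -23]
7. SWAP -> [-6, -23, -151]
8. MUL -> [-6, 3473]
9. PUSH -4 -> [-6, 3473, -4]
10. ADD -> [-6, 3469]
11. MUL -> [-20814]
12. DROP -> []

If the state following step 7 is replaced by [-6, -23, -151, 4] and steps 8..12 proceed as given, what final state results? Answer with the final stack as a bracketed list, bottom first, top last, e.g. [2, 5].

[-6]

state after step 7 := [-6, -23, -151, 4]
8. MUL -> [-6, -23, -604]
9. PUSH -4 -> [-6, -23, -604, -4]
10. ADD -> [-6, -23, -608]
11. MUL -> [-6, 13984]
12. DROP -> [-6]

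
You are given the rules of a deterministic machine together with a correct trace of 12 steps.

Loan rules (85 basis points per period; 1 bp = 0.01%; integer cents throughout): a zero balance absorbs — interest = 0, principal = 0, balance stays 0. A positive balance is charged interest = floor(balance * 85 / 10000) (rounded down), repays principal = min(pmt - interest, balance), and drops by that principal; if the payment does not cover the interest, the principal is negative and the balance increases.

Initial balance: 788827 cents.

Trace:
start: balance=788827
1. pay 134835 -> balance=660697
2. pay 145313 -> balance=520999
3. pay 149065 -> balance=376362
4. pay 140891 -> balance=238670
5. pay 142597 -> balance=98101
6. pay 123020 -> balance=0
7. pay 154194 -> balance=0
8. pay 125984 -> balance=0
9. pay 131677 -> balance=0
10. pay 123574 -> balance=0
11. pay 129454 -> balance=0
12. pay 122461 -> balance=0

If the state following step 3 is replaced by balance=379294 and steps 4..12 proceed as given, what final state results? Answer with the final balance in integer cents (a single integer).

0

state after step 3 := balance=379294
4. pay 140891 -> balance=241626
5. pay 142597 -> balance=101082
6. pay 123020 -> balance=0
7. pay 154194 -> balance=0
8. pay 125984 -> balance=0
9. pay 131677 -> balance=0
10. pay 123574 -> balance=0
11. pay 129454 -> balance=0
12. pay 122461 -> balance=0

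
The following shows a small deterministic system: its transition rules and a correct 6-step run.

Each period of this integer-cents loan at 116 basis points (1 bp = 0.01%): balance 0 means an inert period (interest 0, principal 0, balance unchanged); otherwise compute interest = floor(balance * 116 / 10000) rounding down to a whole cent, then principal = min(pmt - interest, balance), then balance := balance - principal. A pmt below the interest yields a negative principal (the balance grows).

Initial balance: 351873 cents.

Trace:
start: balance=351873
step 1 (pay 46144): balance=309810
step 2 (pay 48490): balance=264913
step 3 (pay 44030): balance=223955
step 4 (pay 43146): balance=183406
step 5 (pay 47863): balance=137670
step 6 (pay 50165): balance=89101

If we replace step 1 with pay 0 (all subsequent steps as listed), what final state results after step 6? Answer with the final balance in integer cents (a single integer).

137986

(re-executing from step 1 with the substitution; state before step 1: balance=351873)
step 1 (pay 0): balance=355954
step 2 (pay 48490): balance=311593
step 3 (pay 44030): balance=271177
step 4 (pay 43146): balance=231176
step 5 (pay 47863): balance=185994
step 6 (pay 50165): balance=137986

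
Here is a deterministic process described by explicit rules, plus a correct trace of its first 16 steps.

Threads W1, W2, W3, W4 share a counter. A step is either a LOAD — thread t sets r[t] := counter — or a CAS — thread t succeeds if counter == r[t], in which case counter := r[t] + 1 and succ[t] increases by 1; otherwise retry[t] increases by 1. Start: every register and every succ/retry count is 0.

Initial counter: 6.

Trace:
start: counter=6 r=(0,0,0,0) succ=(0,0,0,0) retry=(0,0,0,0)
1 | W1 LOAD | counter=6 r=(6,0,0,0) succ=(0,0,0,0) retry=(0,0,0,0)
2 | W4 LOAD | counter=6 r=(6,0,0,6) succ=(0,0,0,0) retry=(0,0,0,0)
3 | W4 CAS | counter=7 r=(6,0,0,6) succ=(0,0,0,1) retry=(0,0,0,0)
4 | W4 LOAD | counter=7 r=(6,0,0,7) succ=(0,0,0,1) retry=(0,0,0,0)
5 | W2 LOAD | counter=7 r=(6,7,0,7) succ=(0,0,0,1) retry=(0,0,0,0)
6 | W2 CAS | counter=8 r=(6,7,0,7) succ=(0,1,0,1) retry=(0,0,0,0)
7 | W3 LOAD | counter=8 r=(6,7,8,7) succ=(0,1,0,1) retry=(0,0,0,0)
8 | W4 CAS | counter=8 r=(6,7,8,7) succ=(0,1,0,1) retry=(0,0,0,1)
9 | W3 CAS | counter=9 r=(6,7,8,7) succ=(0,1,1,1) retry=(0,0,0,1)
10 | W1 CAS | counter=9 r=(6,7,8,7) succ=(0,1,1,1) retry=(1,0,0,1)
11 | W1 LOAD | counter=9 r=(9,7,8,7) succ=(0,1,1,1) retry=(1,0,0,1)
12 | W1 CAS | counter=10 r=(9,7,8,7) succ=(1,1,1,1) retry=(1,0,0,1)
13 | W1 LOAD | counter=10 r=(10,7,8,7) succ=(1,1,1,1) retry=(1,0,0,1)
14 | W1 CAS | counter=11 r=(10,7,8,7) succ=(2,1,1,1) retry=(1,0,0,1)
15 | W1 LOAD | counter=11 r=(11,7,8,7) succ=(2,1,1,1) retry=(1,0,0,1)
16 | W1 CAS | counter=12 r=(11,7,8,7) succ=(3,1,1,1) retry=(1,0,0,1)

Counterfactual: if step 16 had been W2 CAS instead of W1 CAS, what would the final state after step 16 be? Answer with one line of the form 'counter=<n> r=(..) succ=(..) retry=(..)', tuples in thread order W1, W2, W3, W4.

counter=11 r=(11,7,8,7) succ=(2,1,1,1) retry=(1,1,0,1)

(re-executing from step 16 with the substitution; state before step 16: counter=11 r=(11,7,8,7) succ=(2,1,1,1) retry=(1,0,0,1))
16 | W2 CAS | counter=11 r=(11,7,8,7) succ=(2,1,1,1) retry=(1,1,0,1)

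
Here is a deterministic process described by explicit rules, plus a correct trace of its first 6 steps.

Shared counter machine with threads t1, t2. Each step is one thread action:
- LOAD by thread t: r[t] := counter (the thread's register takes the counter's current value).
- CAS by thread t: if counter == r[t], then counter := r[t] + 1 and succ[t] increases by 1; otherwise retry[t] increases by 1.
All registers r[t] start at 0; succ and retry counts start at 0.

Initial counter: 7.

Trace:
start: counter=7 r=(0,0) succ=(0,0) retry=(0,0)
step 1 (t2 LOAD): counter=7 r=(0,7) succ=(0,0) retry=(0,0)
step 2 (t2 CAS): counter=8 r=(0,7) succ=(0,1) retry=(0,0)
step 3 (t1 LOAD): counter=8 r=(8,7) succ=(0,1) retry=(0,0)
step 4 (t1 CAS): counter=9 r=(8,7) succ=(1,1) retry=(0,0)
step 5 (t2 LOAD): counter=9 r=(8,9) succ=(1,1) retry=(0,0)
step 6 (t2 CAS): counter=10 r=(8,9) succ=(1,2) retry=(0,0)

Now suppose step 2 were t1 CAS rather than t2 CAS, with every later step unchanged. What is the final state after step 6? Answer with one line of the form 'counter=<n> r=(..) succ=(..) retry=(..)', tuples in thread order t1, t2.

(re-executing from step 2 with the substitution; state before step 2: counter=7 r=(0,7) succ=(0,0) retry=(0,0))
step 2 (t1 CAS): counter=7 r=(0,7) succ=(0,0) retry=(1,0)
step 3 (t1 LOAD): counter=7 r=(7,7) succ=(0,0) retry=(1,0)
step 4 (t1 CAS): counter=8 r=(7,7) succ=(1,0) retry=(1,0)
step 5 (t2 LOAD): counter=8 r=(7,8) succ=(1,0) retry=(1,0)
step 6 (t2 CAS): counter=9 r=(7,8) succ=(1,1) retry=(1,0)

counter=9 r=(7,8) succ=(1,1) retry=(1,0)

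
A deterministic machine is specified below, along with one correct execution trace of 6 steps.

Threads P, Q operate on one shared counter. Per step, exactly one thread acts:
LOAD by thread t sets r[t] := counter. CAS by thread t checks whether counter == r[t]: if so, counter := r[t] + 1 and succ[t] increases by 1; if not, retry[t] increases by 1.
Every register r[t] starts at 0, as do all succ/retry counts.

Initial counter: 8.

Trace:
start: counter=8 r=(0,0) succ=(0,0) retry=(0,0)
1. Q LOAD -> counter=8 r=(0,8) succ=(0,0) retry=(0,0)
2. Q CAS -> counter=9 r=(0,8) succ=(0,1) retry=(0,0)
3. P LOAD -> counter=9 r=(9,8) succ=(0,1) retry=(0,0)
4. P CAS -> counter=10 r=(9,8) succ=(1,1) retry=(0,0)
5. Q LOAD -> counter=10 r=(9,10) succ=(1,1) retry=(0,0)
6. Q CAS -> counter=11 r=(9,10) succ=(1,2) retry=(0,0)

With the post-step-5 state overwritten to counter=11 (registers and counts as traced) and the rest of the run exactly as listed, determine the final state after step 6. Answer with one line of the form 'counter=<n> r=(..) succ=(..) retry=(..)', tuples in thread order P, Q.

counter=11 r=(9,10) succ=(1,1) retry=(0,1)

state after step 5 := counter=11 r=(9,10) succ=(1,1) retry=(0,0)
6. Q CAS -> counter=11 r=(9,10) succ=(1,1) retry=(0,1)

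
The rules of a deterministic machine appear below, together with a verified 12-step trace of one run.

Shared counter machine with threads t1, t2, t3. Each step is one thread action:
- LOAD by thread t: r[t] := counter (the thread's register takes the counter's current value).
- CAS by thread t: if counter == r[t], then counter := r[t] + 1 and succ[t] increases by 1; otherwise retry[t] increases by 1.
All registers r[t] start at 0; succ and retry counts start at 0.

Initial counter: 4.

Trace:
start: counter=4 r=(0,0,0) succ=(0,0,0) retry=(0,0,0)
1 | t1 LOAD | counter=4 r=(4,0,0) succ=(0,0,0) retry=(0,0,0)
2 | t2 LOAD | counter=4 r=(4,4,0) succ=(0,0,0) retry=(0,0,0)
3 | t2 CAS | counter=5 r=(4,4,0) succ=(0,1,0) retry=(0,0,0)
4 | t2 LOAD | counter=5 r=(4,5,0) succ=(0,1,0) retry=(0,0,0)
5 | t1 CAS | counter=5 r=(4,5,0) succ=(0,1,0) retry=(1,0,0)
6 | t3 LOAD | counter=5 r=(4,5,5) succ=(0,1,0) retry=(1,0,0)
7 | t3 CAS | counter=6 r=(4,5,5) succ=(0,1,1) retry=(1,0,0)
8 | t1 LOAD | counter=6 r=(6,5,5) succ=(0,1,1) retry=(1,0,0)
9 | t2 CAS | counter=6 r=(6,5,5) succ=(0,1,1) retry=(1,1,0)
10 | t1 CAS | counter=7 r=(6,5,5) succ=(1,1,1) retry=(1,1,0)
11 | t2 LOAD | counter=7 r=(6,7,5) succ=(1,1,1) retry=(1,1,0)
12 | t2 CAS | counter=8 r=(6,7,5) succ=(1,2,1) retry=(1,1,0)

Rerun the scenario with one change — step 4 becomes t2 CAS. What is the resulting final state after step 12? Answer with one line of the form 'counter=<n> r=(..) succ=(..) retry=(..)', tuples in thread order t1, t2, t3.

counter=8 r=(6,7,5) succ=(1,2,1) retry=(1,2,0)

(re-executing from step 4 with the substitution; state before step 4: counter=5 r=(4,4,0) succ=(0,1,0) retry=(0,0,0))
4 | t2 CAS | counter=5 r=(4,4,0) succ=(0,1,0) retry=(0,1,0)
5 | t1 CAS | counter=5 r=(4,4,0) succ=(0,1,0) retry=(1,1,0)
6 | t3 LOAD | counter=5 r=(4,4,5) succ=(0,1,0) retry=(1,1,0)
7 | t3 CAS | counter=6 r=(4,4,5) succ=(0,1,1) retry=(1,1,0)
8 | t1 LOAD | counter=6 r=(6,4,5) succ=(0,1,1) retry=(1,1,0)
9 | t2 CAS | counter=6 r=(6,4,5) succ=(0,1,1) retry=(1,2,0)
10 | t1 CAS | counter=7 r=(6,4,5) succ=(1,1,1) retry=(1,2,0)
11 | t2 LOAD | counter=7 r=(6,7,5) succ=(1,1,1) retry=(1,2,0)
12 | t2 CAS | counter=8 r=(6,7,5) succ=(1,2,1) retry=(1,2,0)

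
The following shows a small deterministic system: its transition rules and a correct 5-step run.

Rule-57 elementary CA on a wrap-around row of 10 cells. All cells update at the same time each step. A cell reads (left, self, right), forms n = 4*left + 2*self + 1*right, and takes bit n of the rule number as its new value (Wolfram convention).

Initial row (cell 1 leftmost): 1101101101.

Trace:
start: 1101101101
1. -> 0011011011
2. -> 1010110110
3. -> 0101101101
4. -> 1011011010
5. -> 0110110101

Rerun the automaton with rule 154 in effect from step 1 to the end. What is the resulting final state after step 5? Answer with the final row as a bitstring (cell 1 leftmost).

(re-executing steps 1..5 under rule 154; state before step 1: 1101101101)
1. -> 1001001001
2. -> 0110110111
3. -> 0100100110
4. -> 1011011101
5. -> 0010011001

0010011001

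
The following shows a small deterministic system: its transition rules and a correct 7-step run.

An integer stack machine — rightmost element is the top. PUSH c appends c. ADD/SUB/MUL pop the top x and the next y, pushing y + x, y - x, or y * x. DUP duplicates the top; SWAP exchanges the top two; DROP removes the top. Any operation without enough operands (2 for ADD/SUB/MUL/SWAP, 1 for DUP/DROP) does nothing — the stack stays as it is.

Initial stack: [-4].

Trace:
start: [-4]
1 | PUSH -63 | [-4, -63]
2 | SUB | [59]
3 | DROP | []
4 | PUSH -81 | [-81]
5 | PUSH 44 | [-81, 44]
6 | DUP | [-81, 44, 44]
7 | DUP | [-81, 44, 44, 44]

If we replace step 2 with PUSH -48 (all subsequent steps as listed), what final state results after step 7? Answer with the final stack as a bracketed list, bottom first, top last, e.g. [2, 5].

[-4, -63, -81, 44, 44, 44]

(re-executing from step 2 with the substitution; state before step 2: [-4, -63])
2 | PUSH -48 | [-4, -63, -48]
3 | DROP | [-4, -63]
4 | PUSH -81 | [-4, -63, -81]
5 | PUSH 44 | [-4, -63, -81, 44]
6 | DUP | [-4, -63, -81, 44, 44]
7 | DUP | [-4, -63, -81, 44, 44, 44]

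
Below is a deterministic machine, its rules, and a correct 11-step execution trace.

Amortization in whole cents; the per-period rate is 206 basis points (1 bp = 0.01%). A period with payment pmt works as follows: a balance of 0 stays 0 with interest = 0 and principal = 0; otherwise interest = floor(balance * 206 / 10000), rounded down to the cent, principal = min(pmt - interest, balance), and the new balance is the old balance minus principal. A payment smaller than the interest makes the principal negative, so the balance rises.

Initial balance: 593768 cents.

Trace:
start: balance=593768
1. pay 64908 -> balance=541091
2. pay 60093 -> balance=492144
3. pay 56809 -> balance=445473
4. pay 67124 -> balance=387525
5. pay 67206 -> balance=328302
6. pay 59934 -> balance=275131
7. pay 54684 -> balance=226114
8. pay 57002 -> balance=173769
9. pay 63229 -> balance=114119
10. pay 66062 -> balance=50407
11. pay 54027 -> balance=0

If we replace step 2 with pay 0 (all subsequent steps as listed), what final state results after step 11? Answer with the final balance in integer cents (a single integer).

(re-executing from step 2 with the substitution; state before step 2: balance=541091)
2. pay 0 -> balance=552237
3. pay 56809 -> balance=506804
4. pay 67124 -> balance=450120
5. pay 67206 -> balance=392186
6. pay 59934 -> balance=340331
7. pay 54684 -> balance=292657
8. pay 57002 -> balance=241683
9. pay 63229 -> balance=183432
10. pay 66062 -> balance=121148
11. pay 54027 -> balance=69616

69616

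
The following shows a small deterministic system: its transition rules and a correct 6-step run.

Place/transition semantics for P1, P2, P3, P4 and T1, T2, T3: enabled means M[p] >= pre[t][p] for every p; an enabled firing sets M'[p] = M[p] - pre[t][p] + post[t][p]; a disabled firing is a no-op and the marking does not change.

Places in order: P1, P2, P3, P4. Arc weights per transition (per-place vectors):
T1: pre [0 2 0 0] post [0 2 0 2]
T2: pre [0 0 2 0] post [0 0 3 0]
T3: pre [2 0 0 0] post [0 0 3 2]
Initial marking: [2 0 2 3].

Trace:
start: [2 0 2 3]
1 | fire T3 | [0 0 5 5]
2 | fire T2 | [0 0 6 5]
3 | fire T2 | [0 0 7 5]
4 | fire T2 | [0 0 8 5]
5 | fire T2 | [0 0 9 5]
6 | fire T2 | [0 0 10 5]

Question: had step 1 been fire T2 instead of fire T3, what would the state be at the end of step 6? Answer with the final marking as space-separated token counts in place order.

(re-executing from step 1 with the substitution; state before step 1: [2 0 2 3])
1 | fire T2 | [2 0 3 3]
2 | fire T2 | [2 0 4 3]
3 | fire T2 | [2 0 5 3]
4 | fire T2 | [2 0 6 3]
5 | fire T2 | [2 0 7 3]
6 | fire T2 | [2 0 8 3]

2 0 8 3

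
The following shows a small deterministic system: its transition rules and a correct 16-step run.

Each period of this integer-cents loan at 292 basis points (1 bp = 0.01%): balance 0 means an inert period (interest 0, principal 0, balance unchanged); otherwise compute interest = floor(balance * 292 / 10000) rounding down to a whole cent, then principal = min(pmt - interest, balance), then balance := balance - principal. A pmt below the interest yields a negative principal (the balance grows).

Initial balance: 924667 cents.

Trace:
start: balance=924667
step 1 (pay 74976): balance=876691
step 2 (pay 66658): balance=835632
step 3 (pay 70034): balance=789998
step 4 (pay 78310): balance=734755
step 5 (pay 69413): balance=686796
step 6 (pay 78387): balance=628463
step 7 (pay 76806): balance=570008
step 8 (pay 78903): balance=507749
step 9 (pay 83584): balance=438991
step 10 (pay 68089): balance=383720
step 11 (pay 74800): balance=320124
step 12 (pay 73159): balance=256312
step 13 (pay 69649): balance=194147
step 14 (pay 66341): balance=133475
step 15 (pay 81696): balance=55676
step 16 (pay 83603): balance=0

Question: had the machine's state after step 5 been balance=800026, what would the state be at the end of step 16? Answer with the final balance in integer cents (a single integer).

129099

state after step 5 := balance=800026
step 6 (pay 78387): balance=744999
step 7 (pay 76806): balance=689946
step 8 (pay 78903): balance=631189
step 9 (pay 83584): balance=566035
step 10 (pay 68089): balance=514474
step 11 (pay 74800): balance=454696
step 12 (pay 73159): balance=394814
step 13 (pay 69649): balance=336693
step 14 (pay 66341): balance=280183
step 15 (pay 81696): balance=206668
step 16 (pay 83603): balance=129099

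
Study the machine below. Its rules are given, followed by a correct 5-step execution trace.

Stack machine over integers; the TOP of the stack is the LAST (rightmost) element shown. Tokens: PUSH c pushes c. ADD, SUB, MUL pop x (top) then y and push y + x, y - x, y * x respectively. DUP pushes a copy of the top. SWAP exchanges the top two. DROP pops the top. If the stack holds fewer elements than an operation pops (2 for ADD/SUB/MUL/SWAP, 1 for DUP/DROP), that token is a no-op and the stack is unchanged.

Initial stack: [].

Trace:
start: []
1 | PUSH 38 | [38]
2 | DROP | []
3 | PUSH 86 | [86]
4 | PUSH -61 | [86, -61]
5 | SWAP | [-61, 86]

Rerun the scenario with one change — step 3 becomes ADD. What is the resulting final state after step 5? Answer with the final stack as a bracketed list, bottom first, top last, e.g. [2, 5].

(re-executing from step 3 with the substitution; state before step 3: [])
3 | ADD | []
4 | PUSH -61 | [-61]
5 | SWAP | [-61]

[-61]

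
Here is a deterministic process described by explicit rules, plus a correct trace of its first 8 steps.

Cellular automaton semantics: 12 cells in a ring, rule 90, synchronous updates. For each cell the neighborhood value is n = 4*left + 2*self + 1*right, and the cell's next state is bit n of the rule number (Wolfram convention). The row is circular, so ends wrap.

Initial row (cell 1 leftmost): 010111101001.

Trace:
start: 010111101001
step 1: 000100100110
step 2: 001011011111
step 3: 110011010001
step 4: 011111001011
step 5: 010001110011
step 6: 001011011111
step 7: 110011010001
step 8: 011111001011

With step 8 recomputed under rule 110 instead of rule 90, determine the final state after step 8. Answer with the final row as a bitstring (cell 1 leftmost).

010111110011

(re-executing step 8 under rule 110; state before step 8: 110011010001)
step 8: 010111110011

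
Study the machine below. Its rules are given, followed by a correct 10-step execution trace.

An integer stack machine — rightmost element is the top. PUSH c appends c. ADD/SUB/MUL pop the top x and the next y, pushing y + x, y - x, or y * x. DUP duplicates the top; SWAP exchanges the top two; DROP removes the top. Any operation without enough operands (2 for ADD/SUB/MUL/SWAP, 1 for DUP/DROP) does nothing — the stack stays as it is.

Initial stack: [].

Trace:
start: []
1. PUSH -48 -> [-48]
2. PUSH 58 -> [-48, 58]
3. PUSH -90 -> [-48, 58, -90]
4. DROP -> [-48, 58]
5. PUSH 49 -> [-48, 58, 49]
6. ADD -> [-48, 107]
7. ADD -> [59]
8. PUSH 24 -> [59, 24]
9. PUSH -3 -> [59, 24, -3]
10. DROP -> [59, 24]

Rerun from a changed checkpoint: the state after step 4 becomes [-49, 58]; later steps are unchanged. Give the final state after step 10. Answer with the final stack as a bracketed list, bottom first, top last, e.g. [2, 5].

state after step 4 := [-49, 58]
5. PUSH 49 -> [-49, 58, 49]
6. ADD -> [-49, 107]
7. ADD -> [58]
8. PUSH 24 -> [58, 24]
9. PUSH -3 -> [58, 24, -3]
10. DROP -> [58, 24]

[58, 24]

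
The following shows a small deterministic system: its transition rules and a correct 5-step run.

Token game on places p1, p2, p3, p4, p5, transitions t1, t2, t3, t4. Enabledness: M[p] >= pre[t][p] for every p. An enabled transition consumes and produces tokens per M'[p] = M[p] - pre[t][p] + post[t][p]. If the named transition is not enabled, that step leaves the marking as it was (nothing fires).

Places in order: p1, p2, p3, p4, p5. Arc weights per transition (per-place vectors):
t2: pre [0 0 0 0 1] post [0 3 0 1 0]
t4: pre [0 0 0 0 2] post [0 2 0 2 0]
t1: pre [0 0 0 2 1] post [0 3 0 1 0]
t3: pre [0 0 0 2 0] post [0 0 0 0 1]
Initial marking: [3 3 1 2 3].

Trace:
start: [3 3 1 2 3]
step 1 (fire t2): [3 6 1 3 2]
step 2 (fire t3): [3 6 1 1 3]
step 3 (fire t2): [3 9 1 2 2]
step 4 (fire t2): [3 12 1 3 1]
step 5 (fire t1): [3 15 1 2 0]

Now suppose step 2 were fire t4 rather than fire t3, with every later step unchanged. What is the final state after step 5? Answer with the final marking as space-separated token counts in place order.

(re-executing from step 2 with the substitution; state before step 2: [3 6 1 3 2])
step 2 (fire t4): [3 8 1 5 0]
step 3 (fire t2): [3 8 1 5 0]
step 4 (fire t2): [3 8 1 5 0]
step 5 (fire t1): [3 8 1 5 0]

3 8 1 5 0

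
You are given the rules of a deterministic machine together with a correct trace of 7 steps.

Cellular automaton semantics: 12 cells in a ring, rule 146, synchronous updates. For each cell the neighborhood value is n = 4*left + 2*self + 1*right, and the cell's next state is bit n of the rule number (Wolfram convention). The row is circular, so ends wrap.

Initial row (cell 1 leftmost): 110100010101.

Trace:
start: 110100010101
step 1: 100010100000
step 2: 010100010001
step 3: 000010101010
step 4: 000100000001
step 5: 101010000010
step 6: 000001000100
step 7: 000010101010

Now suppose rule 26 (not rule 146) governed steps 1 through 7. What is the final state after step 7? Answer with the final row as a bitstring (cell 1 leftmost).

101011000110

(re-executing steps 1..7 under rule 26; state before step 1: 110100010101)
step 1: 000010100001
step 2: 100100010010
step 3: 011010101100
step 4: 110000001010
step 5: 101000010000
step 6: 000100101001
step 7: 101011000110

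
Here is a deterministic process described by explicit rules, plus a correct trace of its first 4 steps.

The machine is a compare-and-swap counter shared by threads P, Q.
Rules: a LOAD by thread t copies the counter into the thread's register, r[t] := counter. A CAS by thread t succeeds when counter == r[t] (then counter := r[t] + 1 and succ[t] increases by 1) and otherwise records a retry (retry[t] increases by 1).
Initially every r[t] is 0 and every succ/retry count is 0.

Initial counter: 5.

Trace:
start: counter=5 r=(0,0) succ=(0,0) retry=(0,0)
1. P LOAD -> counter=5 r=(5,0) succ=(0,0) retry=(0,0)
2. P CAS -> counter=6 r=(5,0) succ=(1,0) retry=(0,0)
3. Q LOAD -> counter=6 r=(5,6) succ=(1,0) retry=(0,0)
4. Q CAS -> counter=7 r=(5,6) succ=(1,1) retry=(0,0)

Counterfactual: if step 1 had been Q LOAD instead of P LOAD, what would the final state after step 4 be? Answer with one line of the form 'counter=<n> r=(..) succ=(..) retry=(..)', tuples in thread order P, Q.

counter=6 r=(0,5) succ=(0,1) retry=(1,0)

(re-executing from step 1 with the substitution; state before step 1: counter=5 r=(0,0) succ=(0,0) retry=(0,0))
1. Q LOAD -> counter=5 r=(0,5) succ=(0,0) retry=(0,0)
2. P CAS -> counter=5 r=(0,5) succ=(0,0) retry=(1,0)
3. Q LOAD -> counter=5 r=(0,5) succ=(0,0) retry=(1,0)
4. Q CAS -> counter=6 r=(0,5) succ=(0,1) retry=(1,0)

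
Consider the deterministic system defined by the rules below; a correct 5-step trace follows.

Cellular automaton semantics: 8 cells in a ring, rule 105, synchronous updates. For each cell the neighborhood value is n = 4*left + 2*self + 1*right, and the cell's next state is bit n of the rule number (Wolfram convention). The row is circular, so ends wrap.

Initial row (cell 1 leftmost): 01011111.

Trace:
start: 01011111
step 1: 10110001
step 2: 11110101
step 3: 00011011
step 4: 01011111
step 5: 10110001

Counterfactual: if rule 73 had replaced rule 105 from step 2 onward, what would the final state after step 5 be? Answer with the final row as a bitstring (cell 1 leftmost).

(re-executing steps 2..5 under rule 73; state before step 2: 10110001)
step 2: 10110101
step 3: 10110001
step 4: 10110101
step 5: 10110001

10110001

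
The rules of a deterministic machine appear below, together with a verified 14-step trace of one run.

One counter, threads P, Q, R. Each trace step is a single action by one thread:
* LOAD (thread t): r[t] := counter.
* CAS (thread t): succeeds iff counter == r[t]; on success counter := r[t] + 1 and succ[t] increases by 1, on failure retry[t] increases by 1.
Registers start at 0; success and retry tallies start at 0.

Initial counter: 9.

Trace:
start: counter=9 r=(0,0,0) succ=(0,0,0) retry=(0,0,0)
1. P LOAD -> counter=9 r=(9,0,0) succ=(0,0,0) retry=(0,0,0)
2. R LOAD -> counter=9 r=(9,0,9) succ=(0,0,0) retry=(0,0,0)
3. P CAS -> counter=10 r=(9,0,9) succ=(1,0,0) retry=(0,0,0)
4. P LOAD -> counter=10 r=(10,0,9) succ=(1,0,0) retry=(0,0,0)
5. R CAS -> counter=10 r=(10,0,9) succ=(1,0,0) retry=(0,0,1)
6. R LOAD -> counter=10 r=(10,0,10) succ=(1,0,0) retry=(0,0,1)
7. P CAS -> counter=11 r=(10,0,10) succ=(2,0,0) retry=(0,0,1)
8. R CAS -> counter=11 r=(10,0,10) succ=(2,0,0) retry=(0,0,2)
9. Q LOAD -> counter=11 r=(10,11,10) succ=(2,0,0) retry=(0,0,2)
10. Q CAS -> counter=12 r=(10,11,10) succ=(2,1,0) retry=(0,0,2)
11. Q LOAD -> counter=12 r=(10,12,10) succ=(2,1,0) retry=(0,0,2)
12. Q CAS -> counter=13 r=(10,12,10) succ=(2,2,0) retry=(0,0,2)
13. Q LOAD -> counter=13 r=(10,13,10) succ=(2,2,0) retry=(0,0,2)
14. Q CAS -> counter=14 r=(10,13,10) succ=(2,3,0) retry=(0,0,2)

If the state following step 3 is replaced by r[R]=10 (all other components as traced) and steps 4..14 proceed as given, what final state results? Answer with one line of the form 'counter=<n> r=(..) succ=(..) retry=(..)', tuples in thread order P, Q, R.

state after step 3 := counter=10 r=(9,0,10) succ=(1,0,0) retry=(0,0,0)
4. P LOAD -> counter=10 r=(10,0,10) succ=(1,0,0) retry=(0,0,0)
5. R CAS -> counter=11 r=(10,0,10) succ=(1,0,1) retry=(0,0,0)
6. R LOAD -> counter=11 r=(10,0,11) succ=(1,0,1) retry=(0,0,0)
7. P CAS -> counter=11 r=(10,0,11) succ=(1,0,1) retry=(1,0,0)
8. R CAS -> counter=12 r=(10,0,11) succ=(1,0,2) retry=(1,0,0)
9. Q LOAD -> counter=12 r=(10,12,11) succ=(1,0,2) retry=(1,0,0)
10. Q CAS -> counter=13 r=(10,12,11) succ=(1,1,2) retry=(1,0,0)
11. Q LOAD -> counter=13 r=(10,13,11) succ=(1,1,2) retry=(1,0,0)
12. Q CAS -> counter=14 r=(10,13,11) succ=(1,2,2) retry=(1,0,0)
13. Q LOAD -> counter=14 r=(10,14,11) succ=(1,2,2) retry=(1,0,0)
14. Q CAS -> counter=15 r=(10,14,11) succ=(1,3,2) retry=(1,0,0)

counter=15 r=(10,14,11) succ=(1,3,2) retry=(1,0,0)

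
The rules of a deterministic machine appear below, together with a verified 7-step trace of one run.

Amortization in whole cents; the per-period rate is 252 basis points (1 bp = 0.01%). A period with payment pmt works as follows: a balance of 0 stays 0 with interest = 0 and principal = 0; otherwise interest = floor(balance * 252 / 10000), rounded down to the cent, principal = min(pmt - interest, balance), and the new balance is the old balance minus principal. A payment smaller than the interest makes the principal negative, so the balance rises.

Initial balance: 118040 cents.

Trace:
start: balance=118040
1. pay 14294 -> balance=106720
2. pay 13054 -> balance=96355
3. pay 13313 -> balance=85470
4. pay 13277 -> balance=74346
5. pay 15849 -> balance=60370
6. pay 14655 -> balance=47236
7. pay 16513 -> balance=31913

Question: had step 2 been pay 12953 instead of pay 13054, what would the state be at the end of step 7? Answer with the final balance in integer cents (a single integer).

(re-executing from step 2 with the substitution; state before step 2: balance=106720)
2. pay 12953 -> balance=96456
3. pay 13313 -> balance=85573
4. pay 13277 -> balance=74452
5. pay 15849 -> balance=60479
6. pay 14655 -> balance=47348
7. pay 16513 -> balance=32028

32028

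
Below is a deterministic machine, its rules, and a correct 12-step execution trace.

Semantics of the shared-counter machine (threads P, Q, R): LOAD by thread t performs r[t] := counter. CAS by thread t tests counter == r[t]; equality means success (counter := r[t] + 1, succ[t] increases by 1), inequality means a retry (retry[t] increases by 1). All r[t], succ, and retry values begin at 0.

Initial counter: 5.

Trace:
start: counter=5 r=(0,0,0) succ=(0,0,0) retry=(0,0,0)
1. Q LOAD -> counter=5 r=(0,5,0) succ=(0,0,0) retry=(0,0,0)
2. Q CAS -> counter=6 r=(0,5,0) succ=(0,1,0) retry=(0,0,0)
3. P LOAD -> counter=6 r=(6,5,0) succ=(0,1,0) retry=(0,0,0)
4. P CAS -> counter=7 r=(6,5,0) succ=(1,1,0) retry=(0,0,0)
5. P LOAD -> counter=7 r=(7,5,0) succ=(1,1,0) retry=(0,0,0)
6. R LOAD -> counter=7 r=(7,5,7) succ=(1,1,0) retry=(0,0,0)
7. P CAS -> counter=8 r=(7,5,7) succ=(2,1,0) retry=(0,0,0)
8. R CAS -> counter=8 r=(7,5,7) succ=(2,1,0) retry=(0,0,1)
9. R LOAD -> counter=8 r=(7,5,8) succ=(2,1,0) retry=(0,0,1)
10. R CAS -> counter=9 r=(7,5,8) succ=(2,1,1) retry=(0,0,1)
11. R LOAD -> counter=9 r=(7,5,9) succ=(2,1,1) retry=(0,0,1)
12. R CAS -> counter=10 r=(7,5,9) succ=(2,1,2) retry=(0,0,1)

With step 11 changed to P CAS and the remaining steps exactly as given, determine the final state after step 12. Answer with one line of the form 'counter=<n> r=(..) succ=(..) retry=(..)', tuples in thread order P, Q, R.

(re-executing from step 11 with the substitution; state before step 11: counter=9 r=(7,5,8) succ=(2,1,1) retry=(0,0,1))
11. P CAS -> counter=9 r=(7,5,8) succ=(2,1,1) retry=(1,0,1)
12. R CAS -> counter=9 r=(7,5,8) succ=(2,1,1) retry=(1,0,2)

counter=9 r=(7,5,8) succ=(2,1,1) retry=(1,0,2)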